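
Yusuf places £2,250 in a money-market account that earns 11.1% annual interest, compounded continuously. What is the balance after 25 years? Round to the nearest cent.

£36,086.91

A = P·e^(rt) = 2,250·e^(0.111·25) = 2,250·e^2.775.
e^2.775 ≈ 16.038626996, so A ≈ 36,086.9107.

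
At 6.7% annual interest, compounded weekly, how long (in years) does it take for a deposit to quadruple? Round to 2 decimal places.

(1 + 0.00128846)^(52t) = 4.
52t = ln 4 / ln(1 + 0.00128846) ≈ 1.3863/0.00128763 ≈ 1076.6230.
t ≈ 20.7043.

20.70 years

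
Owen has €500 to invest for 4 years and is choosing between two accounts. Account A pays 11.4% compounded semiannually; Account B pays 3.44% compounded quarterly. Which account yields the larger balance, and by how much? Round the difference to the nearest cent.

A: (1 + 0.057)^8 ≈ 1.5581164, so 500 × 1.5581164 ≈ 779.0582.
B: (1 + 0.0086)^16 ≈ 1.14684156, so 500 × 1.14684156 ≈ 573.4208.
Difference ≈ 205.6374 in favor of A.

Account A, by €205.64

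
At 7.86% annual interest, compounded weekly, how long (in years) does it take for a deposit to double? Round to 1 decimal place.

(1 + 0.00151154)^(52t) = 2.
52t = ln 2 / ln(1 + 0.00151154) ≈ 0.69315/0.0015104 ≈ 458.9171.
t ≈ 8.8253.

8.8 years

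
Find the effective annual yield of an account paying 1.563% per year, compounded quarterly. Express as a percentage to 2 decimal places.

1.57%

EAR = (1 + 1.563%/4)^4 − 1 = (1 + 0.0039075)^4 − 1.
(1 + 0.0039075)^4 ≈ 1.015722, so EAR ≈ 1.57219%.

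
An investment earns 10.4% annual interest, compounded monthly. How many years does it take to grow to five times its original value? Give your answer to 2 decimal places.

15.54 years

(1 + 0.00866667)^(12t) = 5.
12t = ln 5 / ln(1 + 0.00866667) ≈ 1.6094/0.00862933 ≈ 186.5079.
t ≈ 15.5423.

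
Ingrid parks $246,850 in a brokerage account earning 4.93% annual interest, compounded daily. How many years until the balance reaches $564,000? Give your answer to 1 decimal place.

16.8 years

We need (1 + 0.000135068)^(365t) = 2.2848, so 365t = ln 2.2848 / ln 1.000135 ≈ 6117.8530.
t ≈ 6117.8530/365 = 16.7612 years.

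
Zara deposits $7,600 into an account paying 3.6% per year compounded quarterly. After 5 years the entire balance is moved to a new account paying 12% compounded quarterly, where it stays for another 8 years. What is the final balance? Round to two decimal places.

After 5 years at 3.6%: 7,600 × 1.1962537845 ≈ 9,091.5288.
Then 8 years at 12%: 9,091.5288 × 2.5750827557 ≈ 23,411.4389.

$23,411.44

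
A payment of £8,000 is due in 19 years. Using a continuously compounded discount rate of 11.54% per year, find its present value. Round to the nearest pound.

P = A·e^(−rt) = 8,000·e^(−2.1926).
e^(−2.1926) ≈ 0.111626143, so P ≈ 893.0091.

£893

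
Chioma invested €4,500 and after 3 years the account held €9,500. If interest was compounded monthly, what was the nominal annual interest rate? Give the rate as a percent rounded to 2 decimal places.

25.17%

(1 + r/12)^36 = 9,500/4,500 = 2.11111.
1 + r/12 = 2.11111^(1/36) ≈ 1.020973, so r/12 ≈ 0.0209729.
r ≈ 12·0.0209729 = 25.16743%.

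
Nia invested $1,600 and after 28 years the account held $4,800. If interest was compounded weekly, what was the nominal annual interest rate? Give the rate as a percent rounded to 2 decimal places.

The 1456-period growth factor is 4,800/1,600 = 3.
r/52 = 3^(1/1456) − 1 ≈ 0.000754826, so r ≈ 52·0.000754826 = 3.92510%.

3.93%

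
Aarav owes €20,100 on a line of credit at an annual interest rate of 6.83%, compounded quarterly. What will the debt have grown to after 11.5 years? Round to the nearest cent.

Periodic rate = 6.83%/4 = 0.017075; periods = 4·11.5 = 46.
A = 20,100·(1 + 0.017075)^46 ≈ 20,100·2.1788987538 ≈ 43,795.8650.

€43,795.86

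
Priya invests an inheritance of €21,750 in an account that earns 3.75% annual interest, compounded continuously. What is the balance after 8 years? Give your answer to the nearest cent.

€29,359.43

A = P·e^(rt) = 21,750·e^(0.0375·8) = 21,750·e^0.3.
e^0.3 ≈ 1.3498588076, so A ≈ 29,359.4291.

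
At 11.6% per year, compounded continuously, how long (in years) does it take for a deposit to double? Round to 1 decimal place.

6.0 years

e^(0.116t) = 2, so 0.116t = ln 2 ≈ 0.69315.
t ≈ 0.69315/0.116 ≈ 5.9754.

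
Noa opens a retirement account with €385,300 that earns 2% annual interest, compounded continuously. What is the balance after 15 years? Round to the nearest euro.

€520,101

A = P·e^(rt) = 385,300·e^(0.02·15) = 385,300·e^0.3.
e^0.3 ≈ 1.34985880758, so A ≈ 520,100.5986.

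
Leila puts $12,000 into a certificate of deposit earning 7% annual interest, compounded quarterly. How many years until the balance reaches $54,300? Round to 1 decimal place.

(1 + 0.0175)^(4t) = 54,300/12,000 = 4.525.
4t·ln(1 + 0.0175) = ln(4.525); 4t = 1.5096/0.0173486 ≈ 87.0165.
t ≈ 21.7541 years.

21.8 years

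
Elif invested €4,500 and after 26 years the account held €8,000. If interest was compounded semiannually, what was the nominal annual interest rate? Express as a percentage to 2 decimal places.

2.23%

The 52-period growth factor is 8,000/4,500 = 1.77778.
r/2 = 1.77778^(1/52) − 1 ≈ 0.0111261, so r ≈ 2·0.0111261 = 2.22523%.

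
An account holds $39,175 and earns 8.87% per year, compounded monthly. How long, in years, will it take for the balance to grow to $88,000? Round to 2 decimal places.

We need (1 + 0.00739167)^(12t) = 2.2463, so 12t = ln 2.2463 / ln 1.007392 ≈ 109.8920.
t ≈ 109.8920/12 = 9.1577 years.

9.16 years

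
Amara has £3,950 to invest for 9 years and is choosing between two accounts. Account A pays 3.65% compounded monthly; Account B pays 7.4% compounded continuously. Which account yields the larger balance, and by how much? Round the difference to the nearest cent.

Account A growth factor: (1 + 0.0365/12)^108 ≈ 1.388190939; balance ≈ 5,483.3542.
Account B growth factor: e^(0.074·9) = e^0.666 ≈ 1.946435984; balance ≈ 7,688.4221.
Account B is larger by 2,205.0679.

Account B, by £2,205.07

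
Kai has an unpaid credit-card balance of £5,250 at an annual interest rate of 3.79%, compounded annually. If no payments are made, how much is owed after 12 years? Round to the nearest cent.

Growth factor = (1 + 0.0379)^12 ≈ 1.562665929.
A ≈ 5,250 × 1.562665929 ≈ 8,203.9961.

£8,204.00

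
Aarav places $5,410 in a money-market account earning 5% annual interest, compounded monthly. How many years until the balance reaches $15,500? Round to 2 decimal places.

21.10 years

(1 + 0.00416667)^(12t) = 15,500/5,410 = 2.8651.
12t·ln(1 + 0.00416667) = ln(2.8651); 12t = 1.0526/0.00415801 ≈ 253.1478.
t ≈ 21.0956 years.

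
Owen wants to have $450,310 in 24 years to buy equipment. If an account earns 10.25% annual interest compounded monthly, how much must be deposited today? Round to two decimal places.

$38,876.23

Growth factor = (1 + 0.1025/12)^288 ≈ 11.5831701629.
P = 450,310/11.5831701629 ≈ 38,876.2311.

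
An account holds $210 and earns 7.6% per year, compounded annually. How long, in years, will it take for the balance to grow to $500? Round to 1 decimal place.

(1 + 0.076)^t = 500/210 = 2.381.
t·ln(1 + 0.076) = ln(2.381); t = 0.8675/0.0732505 ≈ 11.8429.

11.8 years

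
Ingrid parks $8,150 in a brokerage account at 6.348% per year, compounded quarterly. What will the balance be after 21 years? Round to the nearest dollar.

$30,589

Growth factor = (1 + 0.01587)^84 ≈ 3.7532142641.
A ≈ 8,150 × 3.7532142641 ≈ 30,588.6963.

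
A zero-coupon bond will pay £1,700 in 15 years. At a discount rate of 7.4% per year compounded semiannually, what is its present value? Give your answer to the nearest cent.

£571.59

Periodic rate = 7.4%/2 = 0.037; 30 periods.
P = 1,700/(1 + 0.037)^30 ≈ 1,700/2.974148791 ≈ 571.5921.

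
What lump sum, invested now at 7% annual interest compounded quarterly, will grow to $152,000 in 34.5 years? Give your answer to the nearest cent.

$13,870.56

Growth factor = (1 + 0.0175)^138 ≈ 10.9584636106.
P = 152,000/10.9584636106 ≈ 13,870.5575.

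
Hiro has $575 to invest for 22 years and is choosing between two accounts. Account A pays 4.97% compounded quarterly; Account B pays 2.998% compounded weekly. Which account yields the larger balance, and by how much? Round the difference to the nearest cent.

Account A, by $592.71

Account A growth factor: (1 + 0.012425)^88 ≈ 2.964365461; balance ≈ 1,704.5101.
Account B growth factor: (1 + 0.02998/52)^1144 ≈ 1.933573687; balance ≈ 1,111.8049.
Account A is larger by 592.7053.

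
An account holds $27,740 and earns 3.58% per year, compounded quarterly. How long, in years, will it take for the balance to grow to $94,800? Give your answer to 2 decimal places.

34.48 years

(1 + 0.00895)^(4t) = 94,800/27,740 = 3.4174.
4t·ln(1 + 0.00895) = ln(3.4174); 4t = 1.2289/0.00891019 ≈ 137.9201.
t ≈ 34.4800 years.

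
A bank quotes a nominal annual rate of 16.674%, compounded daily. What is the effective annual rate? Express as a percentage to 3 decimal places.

18.140%

One year is 365 periods at 0.000456822 each: (1 + 0.000456822)^365 ≈ 1.181402.
EAR = 1.181402 − 1 ≈ 18.14021%.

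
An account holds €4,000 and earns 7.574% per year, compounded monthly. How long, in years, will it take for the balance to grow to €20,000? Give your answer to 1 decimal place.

We need (1 + 0.00631167)^(12t) = 5, so 12t = ln 5 / ln 1.006312 ≈ 255.7980.
t ≈ 255.7980/12 = 21.3165 years.

21.3 years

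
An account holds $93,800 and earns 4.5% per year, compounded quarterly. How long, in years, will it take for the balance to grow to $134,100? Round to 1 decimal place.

8.0 years

(1 + 0.01125)^(4t) = 134,100/93,800 = 1.4296.
4t·ln(1 + 0.01125) = ln(1.4296); 4t = 0.35742/0.0111872 ≈ 31.9491.
t ≈ 7.9873 years.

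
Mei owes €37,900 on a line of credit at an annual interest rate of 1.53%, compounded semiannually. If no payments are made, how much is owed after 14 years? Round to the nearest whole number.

Periodic rate = 1.53%/2 = 0.00765; periods = 2·14 = 28.
A = 37,900·(1 + 0.00765)^28 ≈ 37,900·1.2378609376 ≈ 46,914.9295.

€46,915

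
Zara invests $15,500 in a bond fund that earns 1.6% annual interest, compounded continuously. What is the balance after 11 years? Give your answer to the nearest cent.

A = P·e^(rt) = 15,500·e^(0.016·11) = 15,500·e^0.176.
e^0.176 ≈ 1.1924380587, so A ≈ 18,482.7899.

$18,482.79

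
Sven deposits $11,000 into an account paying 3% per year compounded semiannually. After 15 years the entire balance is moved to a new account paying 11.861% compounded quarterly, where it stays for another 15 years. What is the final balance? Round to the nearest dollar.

$99,269

After 15 years at 3%: 11,000 × 1.5630802205 ≈ 17,193.8824.
Then 15 years at 11.861%: 17,193.8824 × 5.773520312 ≈ 99,269.2294.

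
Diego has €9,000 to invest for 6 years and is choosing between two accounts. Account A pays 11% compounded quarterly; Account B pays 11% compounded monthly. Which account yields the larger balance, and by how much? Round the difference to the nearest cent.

Account B, by €102.22

Account A growth factor: (1 + 0.0275)^24 ≈ 1.9176261048; balance ≈ 17,258.6349.
Account B growth factor: (1 + 0.11/12)^72 ≈ 1.9289838467; balance ≈ 17,360.8546.
Account B is larger by 102.2197.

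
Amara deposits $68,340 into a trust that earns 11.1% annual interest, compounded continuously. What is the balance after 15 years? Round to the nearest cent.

$361,222.91

A = P·e^(rt) = 68,340·e^(0.111·15) = 68,340·e^1.665.
e^1.665 ≈ 5.28567324976, so A ≈ 361,222.9099.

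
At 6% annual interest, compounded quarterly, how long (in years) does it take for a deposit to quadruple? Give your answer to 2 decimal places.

23.28 years

(1 + 0.015)^(4t) = 4.
4t = ln 4 / ln(1 + 0.015) ≈ 1.3863/0.0148886 ≈ 93.1111.
t ≈ 23.2778.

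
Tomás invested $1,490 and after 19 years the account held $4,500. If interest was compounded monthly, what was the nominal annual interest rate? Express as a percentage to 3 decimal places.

5.831%

(1 + r/12)^228 = 4,500/1,490 = 3.02013.
1 + r/12 = 3.02013^(1/228) ≈ 1.00486, so r/12 ≈ 0.00485958.
r ≈ 12·0.00485958 = 5.83150%.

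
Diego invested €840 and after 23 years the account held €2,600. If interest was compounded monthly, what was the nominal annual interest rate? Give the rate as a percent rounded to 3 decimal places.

4.923%

The 276-period growth factor is 2,600/840 = 3.09524.
r/12 = 3.09524^(1/276) − 1 ≈ 0.0041021, so r ≈ 12·0.0041021 = 4.92252%.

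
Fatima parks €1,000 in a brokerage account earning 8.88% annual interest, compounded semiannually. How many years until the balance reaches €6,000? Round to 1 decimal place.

20.6 years

We need (1 + 0.0444)^(2t) = 6, so 2t = ln 6 / ln 1.0444 ≈ 41.2443.
t ≈ 41.2443/2 = 20.6222 years.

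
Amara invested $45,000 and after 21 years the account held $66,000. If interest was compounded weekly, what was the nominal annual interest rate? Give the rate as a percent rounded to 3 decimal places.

1.824%

(1 + r/52)^1092 = 66,000/45,000 = 1.46667.
1 + r/52 = 1.46667^(1/1092) ≈ 1.000351, so r/52 ≈ 0.000350787.
r ≈ 52·0.000350787 = 1.82409%.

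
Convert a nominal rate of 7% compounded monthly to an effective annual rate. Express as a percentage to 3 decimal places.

One year is 12 periods at 0.00583333 each: (1 + 0.00583333)^12 ≈ 1.07229.
EAR = 1.07229 − 1 ≈ 7.22901%.

7.229%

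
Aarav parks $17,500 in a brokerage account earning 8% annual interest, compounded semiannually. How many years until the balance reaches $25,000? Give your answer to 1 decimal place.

(1 + 0.04)^(2t) = 25,000/17,500 = 1.4286.
2t·ln(1 + 0.04) = ln(1.4286); 2t = 0.35667/0.0392207 ≈ 9.0940.
t ≈ 4.5470 years.

4.5 years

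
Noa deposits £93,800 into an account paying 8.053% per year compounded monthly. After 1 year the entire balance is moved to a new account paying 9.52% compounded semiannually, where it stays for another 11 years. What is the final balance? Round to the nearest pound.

Phase 1: 93,800·(1 + 0.08053/12)^12 ≈ 101,638.8503.
Phase 2: 101,638.8503·(1 + 0.0476)^22 ≈ 282,722.5951.

£282,723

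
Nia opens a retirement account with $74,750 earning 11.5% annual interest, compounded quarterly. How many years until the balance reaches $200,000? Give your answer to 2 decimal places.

8.68 years

We need (1 + 0.02875)^(4t) = 2.6756, so 4t = ln 2.6756 / ln 1.02875 ≈ 34.7217.
t ≈ 34.7217/4 = 8.6804 years.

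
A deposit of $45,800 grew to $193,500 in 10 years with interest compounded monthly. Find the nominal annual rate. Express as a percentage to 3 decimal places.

The 120-period growth factor is 193,500/45,800 = 4.22489.
r/12 = 4.22489^(1/120) − 1 ≈ 0.0120807, so r ≈ 12·0.0120807 = 14.49680%.

14.497%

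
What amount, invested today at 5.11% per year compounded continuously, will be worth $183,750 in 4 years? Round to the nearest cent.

$149,781.29

P = A·e^(−rt) = 183,750·e^(−0.2044).
e^(−0.2044) ≈ 0.815136251467, so P ≈ 149,781.2862.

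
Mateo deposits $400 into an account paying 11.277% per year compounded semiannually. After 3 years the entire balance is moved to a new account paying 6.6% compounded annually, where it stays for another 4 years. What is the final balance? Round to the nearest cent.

$717.83

After 3 years at 11.277%: 400 × 1.38973935 ≈ 555.8957.
Then 4 years at 6.6%: 555.8957 × 1.29130496 ≈ 717.8309.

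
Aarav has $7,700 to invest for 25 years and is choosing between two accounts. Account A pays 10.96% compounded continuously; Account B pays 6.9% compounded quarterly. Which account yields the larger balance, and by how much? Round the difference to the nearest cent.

Account A, by $76,664.40

A: e^(0.1096·25) = e^2.74 ≈ 15.4869850963, so 7,700 × 15.4869850963 ≈ 119,249.7852.
B: (1 + 0.01725)^100 ≈ 5.5305694779, so 7,700 × 5.5305694779 ≈ 42,585.3850.
Difference ≈ 76,664.4003 in favor of A.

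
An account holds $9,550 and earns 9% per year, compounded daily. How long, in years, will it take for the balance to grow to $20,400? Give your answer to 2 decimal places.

(1 + 0.000246575)^(365t) = 20,400/9,550 = 2.1361.
365t·ln(1 + 0.000246575) = ln(2.1361); 365t = 0.75899/0.000246545 ≈ 3078.5208.
t ≈ 8.4343 years.

8.43 years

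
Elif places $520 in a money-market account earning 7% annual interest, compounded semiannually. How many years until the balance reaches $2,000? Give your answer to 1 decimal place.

19.6 years

(1 + 0.035)^(2t) = 2,000/520 = 3.8462.
2t·ln(1 + 0.035) = ln(3.8462); 2t = 1.3471/0.0344014 ≈ 39.1575.
t ≈ 19.5787 years.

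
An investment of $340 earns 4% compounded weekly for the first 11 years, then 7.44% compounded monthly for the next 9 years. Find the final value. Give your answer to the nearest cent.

$1,028.97

After 11 years at 4%: 340 × 1.55244461 ≈ 527.8312.
Then 9 years at 7.44%: 527.8312 × 1.94942173 ≈ 1,028.9655.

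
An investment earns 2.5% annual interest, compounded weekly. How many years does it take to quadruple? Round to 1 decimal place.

(1 + 0.000480769)^(52t) = 4.
52t = ln 4 / ln(1 + 0.000480769) ≈ 1.3863/0.000480654 ≈ 2884.1854.
t ≈ 55.4651.

55.5 years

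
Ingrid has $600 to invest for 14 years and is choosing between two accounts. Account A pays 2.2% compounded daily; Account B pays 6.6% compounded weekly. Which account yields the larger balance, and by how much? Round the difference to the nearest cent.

Account B, by $694.31

Account A growth factor: (1 + 0.022/365)^5110 ≈ 1.36068836; balance ≈ 816.4130.
Account B growth factor: (1 + 0.066/52)^728 ≈ 2.517872027; balance ≈ 1,510.7232.
Account B is larger by 694.3102.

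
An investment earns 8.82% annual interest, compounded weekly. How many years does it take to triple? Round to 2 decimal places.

(1 + 0.00169615)^(52t) = 3.
52t = ln 3 / ln(1 + 0.00169615) ≈ 1.0986/0.00169472 ≈ 648.2571.
t ≈ 12.4665.

12.47 years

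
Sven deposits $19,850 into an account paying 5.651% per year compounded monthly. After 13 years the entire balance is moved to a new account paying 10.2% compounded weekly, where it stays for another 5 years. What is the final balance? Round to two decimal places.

$68,759.17

After 13 years at 5.651%: 19,850 × 2.0811188626 ≈ 41,310.2094.
Then 5 years at 10.2%: 41,310.2094 × 1.6644595245 ≈ 68,759.1715.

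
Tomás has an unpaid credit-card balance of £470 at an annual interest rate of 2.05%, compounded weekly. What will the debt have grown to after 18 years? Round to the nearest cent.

£679.71

Periodic rate = 2.05%/52 = 0.000394231; periods = 52·18 = 936.
A = 470·(1 + 0.0205/52)^936 ≈ 470·1.44618244 ≈ 679.7057.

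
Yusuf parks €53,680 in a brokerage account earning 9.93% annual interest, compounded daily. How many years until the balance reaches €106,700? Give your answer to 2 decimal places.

We need (1 + 0.000272055)^(365t) = 1.9877, so 365t = ln 1.9877 / ln 1.000272 ≈ 2525.4990.
t ≈ 2525.4990/365 = 6.9192 years.

6.92 years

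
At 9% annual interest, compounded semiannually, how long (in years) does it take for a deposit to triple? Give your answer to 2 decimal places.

(1 + 0.045)^(2t) = 3.
2t = ln 3 / ln(1 + 0.045) ≈ 1.0986/0.0440169 ≈ 24.9589.
t ≈ 12.4794.

12.48 years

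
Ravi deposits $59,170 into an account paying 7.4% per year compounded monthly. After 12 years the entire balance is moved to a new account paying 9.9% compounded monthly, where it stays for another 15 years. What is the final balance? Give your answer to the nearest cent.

$629,292.22

Phase 1: 59,170·(1 + 0.074/12)^144 ≈ 143,407.1606.
Phase 2: 143,407.1606·(1 + 0.00825)^180 ≈ 629,292.2152.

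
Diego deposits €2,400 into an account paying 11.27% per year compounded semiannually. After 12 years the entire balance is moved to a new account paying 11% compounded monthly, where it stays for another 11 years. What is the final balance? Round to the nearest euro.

€29,833

Phase 1: 2,400·(1 + 0.05635)^24 ≈ 8,945.3909.
Phase 2: 8,945.3909·(1 + 0.11/12)^132 ≈ 29,833.3304.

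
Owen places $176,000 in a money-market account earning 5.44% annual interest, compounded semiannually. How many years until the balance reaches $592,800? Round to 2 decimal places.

We need (1 + 0.0272)^(2t) = 3.3682, so 2t = ln 3.3682 / ln 1.0272 ≈ 45.2505.
t ≈ 45.2505/2 = 22.6253 years.

22.63 years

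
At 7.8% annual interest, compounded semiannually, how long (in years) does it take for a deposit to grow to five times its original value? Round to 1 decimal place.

21.0 years

(1 + 0.039)^(2t) = 5.
2t = ln 5 / ln(1 + 0.039) ≈ 1.6094/0.0382587 ≈ 42.0672.
t ≈ 21.0336.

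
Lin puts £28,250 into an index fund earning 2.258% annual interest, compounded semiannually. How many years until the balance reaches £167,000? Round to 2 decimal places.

79.14 years

(1 + 0.01129)^(2t) = 167,000/28,250 = 5.9115.
2t·ln(1 + 0.01129) = ln(5.9115); 2t = 1.7769/0.0112267 ≈ 158.2739.
t ≈ 79.1369 years.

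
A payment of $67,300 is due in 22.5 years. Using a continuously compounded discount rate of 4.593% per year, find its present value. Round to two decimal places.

$23,944.42

P = A·e^(−rt) = 67,300·e^(−1.033425).
e^(−1.033425) ≈ 0.3557863033, so P ≈ 23,944.4182.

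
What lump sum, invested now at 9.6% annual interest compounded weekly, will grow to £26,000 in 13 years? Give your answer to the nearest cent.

£7,472.63

Periodic rate = 9.6%/52 = 0.00184615; 676 periods.
P = 26,000/(1 + 0.096/52)^676 ≈ 26,000/3.4793636431 ≈ 7,472.6308.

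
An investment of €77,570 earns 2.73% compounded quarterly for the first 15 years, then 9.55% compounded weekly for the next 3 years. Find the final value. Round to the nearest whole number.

After 15 years at 2.73%: 77,570 × 1.50397094542 ≈ 116,663.0262.
Then 3 years at 9.55%: 116,663.0262 × 1.3314082778 ≈ 155,326.1188.

€155,326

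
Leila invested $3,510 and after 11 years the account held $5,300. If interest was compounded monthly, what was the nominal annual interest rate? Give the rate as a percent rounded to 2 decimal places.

The 132-period growth factor is 5,300/3,510 = 1.50997.
r/12 = 1.50997^(1/132) − 1 ≈ 0.00312678, so r ≈ 12·0.00312678 = 3.75213%.

3.75%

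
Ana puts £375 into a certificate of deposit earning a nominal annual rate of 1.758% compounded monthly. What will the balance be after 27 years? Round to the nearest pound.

£603

Growth factor = (1 + 0.001465)^324 ≈ 1.60690931.
A ≈ 375 × 1.60690931 ≈ 602.5910.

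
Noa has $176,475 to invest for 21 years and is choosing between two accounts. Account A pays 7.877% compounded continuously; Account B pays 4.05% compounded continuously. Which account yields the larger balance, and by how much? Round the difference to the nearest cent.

Account A growth factor: e^(0.07877·21) = e^1.65417 ≈ 5.22873826788; balance ≈ 922,741.5858.
Account B growth factor: e^(0.0405·21) = e^0.8505 ≈ 2.34081696786; balance ≈ 413,095.6744.
Account A is larger by 509,645.9114.

Account A, by $509,645.91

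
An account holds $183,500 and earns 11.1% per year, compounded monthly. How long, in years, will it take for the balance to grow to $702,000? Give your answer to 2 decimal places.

(1 + 0.00925)^(12t) = 702,000/183,500 = 3.8256.
12t·ln(1 + 0.00925) = ln(3.8256); 12t = 1.3417/0.00920748 ≈ 145.7205.
t ≈ 12.1434 years.

12.14 years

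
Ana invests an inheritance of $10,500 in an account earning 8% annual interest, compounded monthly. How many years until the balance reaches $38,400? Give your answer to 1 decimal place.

We need (1 + 0.00666667)^(12t) = 3.6571, so 12t = ln 3.6571 / ln 1.006667 ≈ 195.1500.
t ≈ 195.1500/12 = 16.2625 years.

16.3 years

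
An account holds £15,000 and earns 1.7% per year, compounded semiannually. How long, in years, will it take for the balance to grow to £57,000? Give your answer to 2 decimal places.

(1 + 0.0085)^(2t) = 57,000/15,000 = 3.8.
2t·ln(1 + 0.0085) = ln(3.8); 2t = 1.335/0.00846408 ≈ 157.7255.
t ≈ 78.8628 years.

78.86 years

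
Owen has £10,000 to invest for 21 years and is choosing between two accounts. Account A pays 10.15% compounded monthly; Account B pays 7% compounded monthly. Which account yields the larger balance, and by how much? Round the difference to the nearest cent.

Account A, by £40,215.93

Account A growth factor: (1 + 0.1015/12)^252 ≈ 8.3522924203; balance ≈ 83,522.9242.
Account B growth factor: (1 + 0.07/12)^252 ≈ 4.3306996069; balance ≈ 43,306.9961.
Account A is larger by 40,215.9281.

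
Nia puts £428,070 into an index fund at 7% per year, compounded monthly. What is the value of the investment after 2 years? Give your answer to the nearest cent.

£492,197.46

Periodic rate = 7%/12 = 0.00583333; periods = 12·2 = 24.
A = 428,070·(1 + 0.07/12)^24 ≈ 428,070·1.1498060175 ≈ 492,197.4619.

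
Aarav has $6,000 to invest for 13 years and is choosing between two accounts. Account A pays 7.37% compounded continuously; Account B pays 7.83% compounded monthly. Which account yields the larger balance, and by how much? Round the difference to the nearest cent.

Account B, by $909.02

A: e^(0.0737·13) = e^0.9581 ≈ 2.6067389613, so 6,000 × 2.6067389613 ≈ 15,640.4338.
B: (1 + 0.006525)^156 ≈ 2.7582418802, so 6,000 × 2.7582418802 ≈ 16,549.4513.
Difference ≈ 909.0175 in favor of B.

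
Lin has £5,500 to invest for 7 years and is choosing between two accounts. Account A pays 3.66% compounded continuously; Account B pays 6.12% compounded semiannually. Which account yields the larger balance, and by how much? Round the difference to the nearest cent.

Account B, by £1,281.29

A: e^(0.0366·7) = e^0.2562 ≈ 1.292011104, so 5,500 × 1.292011104 ≈ 7,106.0611.
B: (1 + 0.0306)^14 ≈ 1.524972225, so 5,500 × 1.524972225 ≈ 8,387.3472.
Difference ≈ 1,281.2862 in favor of B.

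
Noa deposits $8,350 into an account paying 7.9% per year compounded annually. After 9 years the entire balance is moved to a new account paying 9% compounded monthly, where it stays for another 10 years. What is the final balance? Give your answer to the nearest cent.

Phase 1: 8,350·(1 + 0.079)^9 ≈ 16,553.1053.
Phase 2: 16,553.1053·(1 + 0.0075)^120 ≈ 40,577.5718.

$40,577.57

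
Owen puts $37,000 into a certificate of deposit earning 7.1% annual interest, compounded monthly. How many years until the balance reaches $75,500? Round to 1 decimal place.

(1 + 0.00591667)^(12t) = 75,500/37,000 = 2.0405.
12t·ln(1 + 0.00591667) = ln(2.0405); 12t = 0.71321/0.00589923 ≈ 120.8996.
t ≈ 10.0750 years.

10.1 years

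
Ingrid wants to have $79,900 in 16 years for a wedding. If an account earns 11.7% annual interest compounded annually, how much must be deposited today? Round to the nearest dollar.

Growth factor = (1 + 0.117)^16 ≈ 5.8728751698.
P = 79,900/5.8728751698 ≈ 13,604.9205.

$13,605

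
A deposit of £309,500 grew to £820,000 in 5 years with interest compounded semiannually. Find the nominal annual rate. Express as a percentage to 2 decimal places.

(1 + r/2)^10 = 820,000/309,500 = 2.64943.
1 + r/2 = 2.64943^(1/10) ≈ 1.102339, so r/2 ≈ 0.102339.
r ≈ 2·0.102339 = 20.46787%.

20.47%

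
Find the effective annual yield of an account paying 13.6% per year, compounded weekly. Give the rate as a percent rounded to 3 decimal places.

14.548%

One year is 52 periods at 0.00261538 each: (1 + 0.00261538)^52 ≈ 1.145479.
EAR = 1.145479 − 1 ≈ 14.54785%.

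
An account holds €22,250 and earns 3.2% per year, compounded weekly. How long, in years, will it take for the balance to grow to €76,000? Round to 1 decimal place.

(1 + 0.000615385)^(52t) = 76,000/22,250 = 3.4157.
52t·ln(1 + 0.000615385) = ln(3.4157); 52t = 1.2284/0.000615195 ≈ 1996.7500.
t ≈ 38.3990 years.

38.4 years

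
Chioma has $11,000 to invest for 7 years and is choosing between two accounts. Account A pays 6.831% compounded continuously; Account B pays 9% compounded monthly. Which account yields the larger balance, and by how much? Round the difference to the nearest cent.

Account B, by $2,860.91

A: e^(0.06831·7) = e^0.47817 ≈ 1.6131196904, so 11,000 × 1.6131196904 ≈ 17,744.3166.
B: (1 + 0.0075)^84 ≈ 1.8732019633, so 11,000 × 1.8732019633 ≈ 20,605.2216.
Difference ≈ 2,860.9050 in favor of B.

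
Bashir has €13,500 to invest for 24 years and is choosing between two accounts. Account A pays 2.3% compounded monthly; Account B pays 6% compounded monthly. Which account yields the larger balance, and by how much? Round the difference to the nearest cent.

Account B, by €33,341.94

A: (1 + 0.023/12)^288 ≈ 1.7358056808, so 13,500 × 1.7358056808 ≈ 23,433.3767.
B: (1 + 0.005)^288 ≈ 4.2055789075, so 13,500 × 4.2055789075 ≈ 56,775.3153.
Difference ≈ 33,341.9386 in favor of B.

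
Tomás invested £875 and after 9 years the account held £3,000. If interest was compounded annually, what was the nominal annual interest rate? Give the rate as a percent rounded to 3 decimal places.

(1 + r)^9 = 3,000/875 = 3.42857.
1 + r = 3.42857^(1/9) ≈ 1.146719, so r ≈ 0.146719.
r ≈ 14.67190%.

14.672%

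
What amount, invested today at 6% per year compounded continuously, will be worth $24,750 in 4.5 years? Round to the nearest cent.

$18,893.64

P = A·e^(−rt) = 24,750·e^(−0.27).
e^(−0.27) ≈ 0.76337949434, so P ≈ 18,893.6425.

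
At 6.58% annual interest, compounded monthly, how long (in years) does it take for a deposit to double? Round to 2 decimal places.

(1 + 0.00548333)^(12t) = 2.
12t = ln 2 / ln(1 + 0.00548333) ≈ 0.69315/0.00546835 ≈ 126.7561.
t ≈ 10.5630.

10.56 years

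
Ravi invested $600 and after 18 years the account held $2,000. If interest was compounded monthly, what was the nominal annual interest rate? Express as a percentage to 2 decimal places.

6.71%

(1 + r/12)^216 = 2,000/600 = 3.33333.
1 + r/12 = 3.33333^(1/216) ≈ 1.00559, so r/12 ≈ 0.00558951.
r ≈ 12·0.00558951 = 6.70741%.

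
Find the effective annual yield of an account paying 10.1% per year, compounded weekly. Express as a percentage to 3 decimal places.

10.617%

EAR = (1 + 10.1%/52)^52 − 1 = (1 + 0.00194231)^52 − 1.
(1 + 0.00194231)^52 ≈ 1.106168, so EAR ≈ 10.61683%.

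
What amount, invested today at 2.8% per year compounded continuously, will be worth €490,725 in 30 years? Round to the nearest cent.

€211,851.15

P = A·e^(−rt) = 490,725·e^(−0.84).
e^(−0.84) ≈ 0.431710523429, so P ≈ 211,851.1466.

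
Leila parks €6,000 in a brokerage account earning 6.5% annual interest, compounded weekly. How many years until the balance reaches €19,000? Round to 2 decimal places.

(1 + 0.00125)^(52t) = 19,000/6,000 = 3.1667.
52t·ln(1 + 0.00125) = ln(3.1667); 52t = 1.1527/0.00124922 ≈ 922.7198.
t ≈ 17.7446 years.

17.74 years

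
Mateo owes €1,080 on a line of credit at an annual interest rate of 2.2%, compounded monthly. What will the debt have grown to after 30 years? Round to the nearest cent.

Growth factor = (1 + 0.022/12)^360 ≈ 1.933623567.
A ≈ 1,080 × 1.933623567 ≈ 2,088.3135.

€2,088.31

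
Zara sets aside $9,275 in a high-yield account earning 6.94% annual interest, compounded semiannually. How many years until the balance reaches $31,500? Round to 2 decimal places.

17.92 years

(1 + 0.0347)^(2t) = 31,500/9,275 = 3.3962.
2t·ln(1 + 0.0347) = ln(3.3962); 2t = 1.2227/0.0341115 ≈ 35.8432.
t ≈ 17.9216 years.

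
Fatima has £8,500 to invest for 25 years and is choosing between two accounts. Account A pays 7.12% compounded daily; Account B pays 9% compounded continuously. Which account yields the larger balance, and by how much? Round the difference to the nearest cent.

Account B, by £30,250.72

A: (1 + 0.0712/365)^9125 ≈ 5.9288271537, so 8,500 × 5.9288271537 ≈ 50,395.0308.
B: e^(0.09·25) = e^2.25 ≈ 9.4877358364, so 8,500 × 9.4877358364 ≈ 80,645.7546.
Difference ≈ 30,250.7238 in favor of B.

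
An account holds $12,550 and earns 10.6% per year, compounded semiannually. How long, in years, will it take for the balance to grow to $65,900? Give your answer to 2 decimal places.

We need (1 + 0.053)^(2t) = 5.251, so 2t = ln 5.251 / ln 1.053 ≈ 32.1130.
t ≈ 32.1130/2 = 16.0565 years.

16.06 years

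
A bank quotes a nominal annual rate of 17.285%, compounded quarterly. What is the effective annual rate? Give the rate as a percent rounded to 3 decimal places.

EAR = (1 + 17.285%/4)^4 − 1 = (1 + 0.0432125)^4 − 1.
(1 + 0.0432125)^4 ≈ 1.18438, so EAR ≈ 18.43802%.

18.438%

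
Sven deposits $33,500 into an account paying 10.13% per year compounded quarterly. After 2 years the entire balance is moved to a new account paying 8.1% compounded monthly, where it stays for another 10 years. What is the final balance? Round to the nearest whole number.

After 2 years at 10.13%: 33,500 × 1.2214969124 ≈ 40,920.1466.
Then 10 years at 8.1%: 40,920.1466 × 2.2417985996 ≈ 91,734.7273.

$91,735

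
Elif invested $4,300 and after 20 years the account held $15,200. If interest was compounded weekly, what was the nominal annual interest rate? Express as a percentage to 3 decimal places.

6.317%

(1 + r/52)^1040 = 15,200/4,300 = 3.53488.
1 + r/52 = 3.53488^(1/1040) ≈ 1.001215, so r/52 ≈ 0.00121485.
r ≈ 52·0.00121485 = 6.31724%.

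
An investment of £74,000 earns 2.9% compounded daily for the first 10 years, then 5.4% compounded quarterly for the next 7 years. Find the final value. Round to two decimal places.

£143,958.46

Phase 1: 74,000·(1 + 0.029/365)^3650 ≈ 98,894.4948.
Phase 2: 98,894.4948·(1 + 0.0135)^28 ≈ 143,958.4630.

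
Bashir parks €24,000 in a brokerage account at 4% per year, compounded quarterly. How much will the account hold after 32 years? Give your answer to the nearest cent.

Growth factor = (1 + 0.01)^128 ≈ 3.57384608.
A ≈ 24,000 × 3.57384608 ≈ 85,772.3059.

€85,772.31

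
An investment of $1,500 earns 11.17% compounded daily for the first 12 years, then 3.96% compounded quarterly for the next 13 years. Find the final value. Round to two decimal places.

$9,563.26

After 12 years at 11.17%: 1,500 × 3.819788071 ≈ 5,729.6821.
Then 13 years at 3.96%: 5,729.6821 × 1.669073087 ≈ 9,563.2582.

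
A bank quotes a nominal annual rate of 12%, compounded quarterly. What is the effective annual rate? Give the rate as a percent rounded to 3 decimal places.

EAR = (1 + 12%/4)^4 − 1 = (1 + 0.03)^4 − 1.
(1 + 0.03)^4 ≈ 1.125509, so EAR ≈ 12.55088%.

12.551%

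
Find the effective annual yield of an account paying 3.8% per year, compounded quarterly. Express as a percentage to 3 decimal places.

EAR = (1 + 3.8%/4)^4 − 1 = (1 + 0.0095)^4 − 1.
(1 + 0.0095)^4 ≈ 1.038545, so EAR ≈ 3.85449%.

3.854%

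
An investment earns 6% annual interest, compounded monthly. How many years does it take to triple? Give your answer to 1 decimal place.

(1 + 0.005)^(12t) = 3.
12t = ln 3 / ln(1 + 0.005) ≈ 1.0986/0.00498754 ≈ 220.2713.
t ≈ 18.3559.

18.4 years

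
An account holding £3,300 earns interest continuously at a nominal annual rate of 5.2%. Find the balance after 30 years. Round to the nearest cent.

£15,704.11

A = P·e^(rt) = 3,300·e^(0.052·30) = 3,300·e^1.56.
e^1.56 ≈ 4.7588212451, so A ≈ 15,704.1101.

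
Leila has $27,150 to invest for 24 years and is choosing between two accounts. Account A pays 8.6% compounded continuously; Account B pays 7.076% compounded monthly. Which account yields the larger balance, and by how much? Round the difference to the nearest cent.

Account A, by $66,253.59

Account A growth factor: e^(0.086·24) = e^2.064 ≈ 7.87741654109; balance ≈ 213,871.8591.
Account B growth factor: (1 + 0.07076/12)^288 ≈ 5.43713690855; balance ≈ 147,618.2671.
Account A is larger by 66,253.5920.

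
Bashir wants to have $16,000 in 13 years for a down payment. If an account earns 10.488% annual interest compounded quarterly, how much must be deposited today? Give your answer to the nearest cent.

Growth factor = (1 + 0.02622)^52 ≈ 3.8415338738.
P = 16,000/3.8415338738 ≈ 4,165.0030.

$4,165.00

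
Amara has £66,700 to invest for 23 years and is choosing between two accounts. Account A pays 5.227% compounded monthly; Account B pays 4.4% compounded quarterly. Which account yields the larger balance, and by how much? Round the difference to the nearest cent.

Account A, by £38,875.98

Account A growth factor: (1 + 0.05227/12)^276 ≈ 3.31878670337; balance ≈ 221,363.0731.
Account B growth factor: (1 + 0.011)^92 ≈ 2.73593839628; balance ≈ 182,487.0910.
Account A is larger by 38,875.9821.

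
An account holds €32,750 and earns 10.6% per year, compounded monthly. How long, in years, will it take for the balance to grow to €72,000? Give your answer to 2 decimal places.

7.46 years

(1 + 0.00883333)^(12t) = 72,000/32,750 = 2.1985.
12t·ln(1 + 0.00883333) = ln(2.1985); 12t = 0.78776/0.00879455 ≈ 89.5740.
t ≈ 7.4645 years.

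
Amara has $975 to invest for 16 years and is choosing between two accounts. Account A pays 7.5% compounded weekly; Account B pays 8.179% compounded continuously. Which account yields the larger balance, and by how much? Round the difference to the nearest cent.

Account A growth factor: (1 + 0.075/52)^832 ≈ 3.317247745; balance ≈ 3,234.3166.
Account B growth factor: e^(0.08179·16) = e^1.30864 ≈ 3.701136742; balance ≈ 3,608.6083.
Account B is larger by 374.2918.

Account B, by $374.29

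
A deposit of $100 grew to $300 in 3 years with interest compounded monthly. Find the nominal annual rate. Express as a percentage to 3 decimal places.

The 36-period growth factor is 300/100 = 3.
r/12 = 3^(1/36) − 1 ≈ 0.0309874, so r ≈ 12·0.0309874 = 37.18491%.

37.185%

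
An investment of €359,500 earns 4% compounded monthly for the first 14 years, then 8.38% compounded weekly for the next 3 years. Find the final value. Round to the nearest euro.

€808,338

Phase 1: 359,500·(1 + 0.04/12)^168 ≈ 628,780.9298.
Phase 2: 628,780.9298·(1 + 0.0838/52)^156 ≈ 808,338.2197.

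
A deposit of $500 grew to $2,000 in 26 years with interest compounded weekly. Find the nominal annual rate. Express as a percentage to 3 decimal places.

(1 + r/52)^1352 = 2,000/500 = 4.
1 + r/52 = 4^(1/1352) ≈ 1.001026, so r/52 ≈ 0.00102589.
r ≈ 52·0.00102589 = 5.33464%.

5.335%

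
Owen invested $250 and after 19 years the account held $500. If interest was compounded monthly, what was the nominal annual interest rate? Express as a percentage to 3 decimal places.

(1 + r/12)^228 = 500/250 = 2.
1 + r/12 = 2^(1/228) ≈ 1.003045, so r/12 ≈ 0.00304475.
r ≈ 12·0.00304475 = 3.65369%.

3.654%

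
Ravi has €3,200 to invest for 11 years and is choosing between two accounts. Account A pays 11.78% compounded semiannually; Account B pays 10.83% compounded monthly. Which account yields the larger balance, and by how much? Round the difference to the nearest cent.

A: (1 + 0.0589)^22 ≈ 3.5221582326, so 3,200 × 3.5221582326 ≈ 11,270.9063.
B: (1 + 0.009025)^132 ≈ 3.273816355, so 3,200 × 3.273816355 ≈ 10,476.2123.
Difference ≈ 794.6940 in favor of A.

Account A, by €794.69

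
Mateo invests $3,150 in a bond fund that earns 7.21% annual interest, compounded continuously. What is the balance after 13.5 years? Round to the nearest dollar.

A = P·e^(rt) = 3,150·e^(0.0721·13.5) = 3,150·e^0.97335.
e^0.97335 ≈ 2.646796392, so A ≈ 8,337.4086.

$8,337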